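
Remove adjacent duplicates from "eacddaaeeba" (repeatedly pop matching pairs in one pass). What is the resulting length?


Input: eacddaaeeba
Stack-based adjacent duplicate removal:
  Read 'e': push. Stack: e
  Read 'a': push. Stack: ea
  Read 'c': push. Stack: eac
  Read 'd': push. Stack: eacd
  Read 'd': matches stack top 'd' => pop. Stack: eac
  Read 'a': push. Stack: eaca
  Read 'a': matches stack top 'a' => pop. Stack: eac
  Read 'e': push. Stack: eace
  Read 'e': matches stack top 'e' => pop. Stack: eac
  Read 'b': push. Stack: eacb
  Read 'a': push. Stack: eacba
Final stack: "eacba" (length 5)

5


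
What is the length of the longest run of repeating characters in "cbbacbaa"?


Input: "cbbacbaa"
Scanning for longest run:
  Position 1 ('b'): new char, reset run to 1
  Position 2 ('b'): continues run of 'b', length=2
  Position 3 ('a'): new char, reset run to 1
  Position 4 ('c'): new char, reset run to 1
  Position 5 ('b'): new char, reset run to 1
  Position 6 ('a'): new char, reset run to 1
  Position 7 ('a'): continues run of 'a', length=2
Longest run: 'b' with length 2

2


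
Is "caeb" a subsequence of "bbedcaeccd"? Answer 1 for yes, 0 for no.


Check if "caeb" is a subsequence of "bbedcaeccd"
Greedy scan:
  Position 0 ('b'): no match needed
  Position 1 ('b'): no match needed
  Position 2 ('e'): no match needed
  Position 3 ('d'): no match needed
  Position 4 ('c'): matches sub[0] = 'c'
  Position 5 ('a'): matches sub[1] = 'a'
  Position 6 ('e'): matches sub[2] = 'e'
  Position 7 ('c'): no match needed
  Position 8 ('c'): no match needed
  Position 9 ('d'): no match needed
Only matched 3/4 characters => not a subsequence

0


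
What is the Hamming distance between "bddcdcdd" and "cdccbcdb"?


Comparing "bddcdcdd" and "cdccbcdb" position by position:
  Position 0: 'b' vs 'c' => differ
  Position 1: 'd' vs 'd' => same
  Position 2: 'd' vs 'c' => differ
  Position 3: 'c' vs 'c' => same
  Position 4: 'd' vs 'b' => differ
  Position 5: 'c' vs 'c' => same
  Position 6: 'd' vs 'd' => same
  Position 7: 'd' vs 'b' => differ
Total differences (Hamming distance): 4

4


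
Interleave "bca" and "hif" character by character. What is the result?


Interleaving "bca" and "hif":
  Position 0: 'b' from first, 'h' from second => "bh"
  Position 1: 'c' from first, 'i' from second => "ci"
  Position 2: 'a' from first, 'f' from second => "af"
Result: bhciaf

bhciaf


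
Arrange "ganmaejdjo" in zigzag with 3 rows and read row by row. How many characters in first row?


Zigzag "ganmaejdjo" into 3 rows:
Placing characters:
  'g' => row 0
  'a' => row 1
  'n' => row 2
  'm' => row 1
  'a' => row 0
  'e' => row 1
  'j' => row 2
  'd' => row 1
  'j' => row 0
  'o' => row 1
Rows:
  Row 0: "gaj"
  Row 1: "amedo"
  Row 2: "nj"
First row length: 3

3


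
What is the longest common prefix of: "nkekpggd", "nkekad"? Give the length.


Words: nkekpggd, nkekad
  Position 0: all 'n' => match
  Position 1: all 'k' => match
  Position 2: all 'e' => match
  Position 3: all 'k' => match
  Position 4: ('p', 'a') => mismatch, stop
LCP = "nkek" (length 4)

4


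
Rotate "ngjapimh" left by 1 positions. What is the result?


Input: "ngjapimh", rotate left by 1
First 1 characters: "n"
Remaining characters: "gjapimh"
Concatenate remaining + first: "gjapimh" + "n" = "gjapimhn"

gjapimhn


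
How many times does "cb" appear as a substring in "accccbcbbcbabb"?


Searching for "cb" in "accccbcbbcbabb"
Scanning each position:
  Position 0: "ac" => no
  Position 1: "cc" => no
  Position 2: "cc" => no
  Position 3: "cc" => no
  Position 4: "cb" => MATCH
  Position 5: "bc" => no
  Position 6: "cb" => MATCH
  Position 7: "bb" => no
  Position 8: "bc" => no
  Position 9: "cb" => MATCH
  Position 10: "ba" => no
  Position 11: "ab" => no
  Position 12: "bb" => no
Total occurrences: 3

3


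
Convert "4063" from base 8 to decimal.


Input: "4063" in base 8
Positional expansion:
  Digit '4' (value 4) x 8^3 = 2048
  Digit '0' (value 0) x 8^2 = 0
  Digit '6' (value 6) x 8^1 = 48
  Digit '3' (value 3) x 8^0 = 3
Sum = 2099

2099


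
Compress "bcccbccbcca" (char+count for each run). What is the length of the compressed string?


Input: bcccbccbcca
Runs:
  'b' x 1 => "b1"
  'c' x 3 => "c3"
  'b' x 1 => "b1"
  'c' x 2 => "c2"
  'b' x 1 => "b1"
  'c' x 2 => "c2"
  'a' x 1 => "a1"
Compressed: "b1c3b1c2b1c2a1"
Compressed length: 14

14


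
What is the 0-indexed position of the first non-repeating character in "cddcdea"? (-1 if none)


Input: cddcdea
Character frequencies:
  'a': 1
  'c': 2
  'd': 3
  'e': 1
Scanning left to right for freq == 1:
  Position 0 ('c'): freq=2, skip
  Position 1 ('d'): freq=3, skip
  Position 2 ('d'): freq=3, skip
  Position 3 ('c'): freq=2, skip
  Position 4 ('d'): freq=3, skip
  Position 5 ('e'): unique! => answer = 5

5


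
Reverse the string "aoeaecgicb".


Input: aoeaecgicb
Reading characters right to left:
  Position 9: 'b'
  Position 8: 'c'
  Position 7: 'i'
  Position 6: 'g'
  Position 5: 'c'
  Position 4: 'e'
  Position 3: 'a'
  Position 2: 'e'
  Position 1: 'o'
  Position 0: 'a'
Reversed: bcigceaeoa

bcigceaeoa


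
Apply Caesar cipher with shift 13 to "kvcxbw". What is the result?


Caesar cipher: shift "kvcxbw" by 13
  'k' (pos 10) + 13 = pos 23 = 'x'
  'v' (pos 21) + 13 = pos 8 = 'i'
  'c' (pos 2) + 13 = pos 15 = 'p'
  'x' (pos 23) + 13 = pos 10 = 'k'
  'b' (pos 1) + 13 = pos 14 = 'o'
  'w' (pos 22) + 13 = pos 9 = 'j'
Result: xipkoj

xipkoj


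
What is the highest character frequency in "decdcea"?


Input: decdcea
Character counts:
  'a': 1
  'c': 2
  'd': 2
  'e': 2
Maximum frequency: 2

2


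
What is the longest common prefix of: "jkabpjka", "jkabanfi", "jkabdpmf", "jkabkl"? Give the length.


Words: jkabpjka, jkabanfi, jkabdpmf, jkabkl
  Position 0: all 'j' => match
  Position 1: all 'k' => match
  Position 2: all 'a' => match
  Position 3: all 'b' => match
  Position 4: ('p', 'a', 'd', 'k') => mismatch, stop
LCP = "jkab" (length 4)

4


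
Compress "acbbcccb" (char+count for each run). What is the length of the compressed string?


Input: acbbcccb
Runs:
  'a' x 1 => "a1"
  'c' x 1 => "c1"
  'b' x 2 => "b2"
  'c' x 3 => "c3"
  'b' x 1 => "b1"
Compressed: "a1c1b2c3b1"
Compressed length: 10

10


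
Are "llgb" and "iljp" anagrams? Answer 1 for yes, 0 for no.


Strings: "llgb", "iljp"
Sorted first:  bgll
Sorted second: ijlp
Differ at position 0: 'b' vs 'i' => not anagrams

0


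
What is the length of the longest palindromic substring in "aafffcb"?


Input: "aafffcb"
Checking substrings for palindromes:
  [2:5] "fff" (len 3) => palindrome
  [0:2] "aa" (len 2) => palindrome
  [2:4] "ff" (len 2) => palindrome
  [3:5] "ff" (len 2) => palindrome
Longest palindromic substring: "fff" with length 3

3


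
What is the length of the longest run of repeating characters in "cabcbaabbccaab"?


Input: "cabcbaabbccaab"
Scanning for longest run:
  Position 1 ('a'): new char, reset run to 1
  Position 2 ('b'): new char, reset run to 1
  Position 3 ('c'): new char, reset run to 1
  Position 4 ('b'): new char, reset run to 1
  Position 5 ('a'): new char, reset run to 1
  Position 6 ('a'): continues run of 'a', length=2
  Position 7 ('b'): new char, reset run to 1
  Position 8 ('b'): continues run of 'b', length=2
  Position 9 ('c'): new char, reset run to 1
  Position 10 ('c'): continues run of 'c', length=2
  Position 11 ('a'): new char, reset run to 1
  Position 12 ('a'): continues run of 'a', length=2
  Position 13 ('b'): new char, reset run to 1
Longest run: 'a' with length 2

2


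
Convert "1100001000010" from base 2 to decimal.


Input: "1100001000010" in base 2
Positional expansion:
  Digit '1' (value 1) x 2^12 = 4096
  Digit '1' (value 1) x 2^11 = 2048
  Digit '0' (value 0) x 2^10 = 0
  Digit '0' (value 0) x 2^9 = 0
  Digit '0' (value 0) x 2^8 = 0
  Digit '0' (value 0) x 2^7 = 0
  Digit '1' (value 1) x 2^6 = 64
  Digit '0' (value 0) x 2^5 = 0
  Digit '0' (value 0) x 2^4 = 0
  Digit '0' (value 0) x 2^3 = 0
  Digit '0' (value 0) x 2^2 = 0
  Digit '1' (value 1) x 2^1 = 2
  Digit '0' (value 0) x 2^0 = 0
Sum = 6210

6210


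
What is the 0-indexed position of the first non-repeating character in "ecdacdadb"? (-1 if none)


Input: ecdacdadb
Character frequencies:
  'a': 2
  'b': 1
  'c': 2
  'd': 3
  'e': 1
Scanning left to right for freq == 1:
  Position 0 ('e'): unique! => answer = 0

0


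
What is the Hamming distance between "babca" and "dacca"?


Comparing "babca" and "dacca" position by position:
  Position 0: 'b' vs 'd' => differ
  Position 1: 'a' vs 'a' => same
  Position 2: 'b' vs 'c' => differ
  Position 3: 'c' vs 'c' => same
  Position 4: 'a' vs 'a' => same
Total differences (Hamming distance): 2

2


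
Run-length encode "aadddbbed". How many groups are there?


Input: aadddbbed
Scanning for consecutive runs:
  Group 1: 'a' x 2 (positions 0-1)
  Group 2: 'd' x 3 (positions 2-4)
  Group 3: 'b' x 2 (positions 5-6)
  Group 4: 'e' x 1 (positions 7-7)
  Group 5: 'd' x 1 (positions 8-8)
Total groups: 5

5


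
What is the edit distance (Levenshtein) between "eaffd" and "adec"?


Computing edit distance: "eaffd" -> "adec"
DP table:
           a    d    e    c
      0    1    2    3    4
  e   1    1    2    2    3
  a   2    1    2    3    3
  f   3    2    2    3    4
  f   4    3    3    3    4
  d   5    4    3    4    4
Edit distance = dp[5][4] = 4

4


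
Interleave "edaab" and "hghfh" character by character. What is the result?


Interleaving "edaab" and "hghfh":
  Position 0: 'e' from first, 'h' from second => "eh"
  Position 1: 'd' from first, 'g' from second => "dg"
  Position 2: 'a' from first, 'h' from second => "ah"
  Position 3: 'a' from first, 'f' from second => "af"
  Position 4: 'b' from first, 'h' from second => "bh"
Result: ehdgahafbh

ehdgahafbh


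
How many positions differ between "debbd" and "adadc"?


Comparing "debbd" and "adadc" position by position:
  Position 0: 'd' vs 'a' => DIFFER
  Position 1: 'e' vs 'd' => DIFFER
  Position 2: 'b' vs 'a' => DIFFER
  Position 3: 'b' vs 'd' => DIFFER
  Position 4: 'd' vs 'c' => DIFFER
Positions that differ: 5

5


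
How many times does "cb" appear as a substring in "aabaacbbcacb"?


Searching for "cb" in "aabaacbbcacb"
Scanning each position:
  Position 0: "aa" => no
  Position 1: "ab" => no
  Position 2: "ba" => no
  Position 3: "aa" => no
  Position 4: "ac" => no
  Position 5: "cb" => MATCH
  Position 6: "bb" => no
  Position 7: "bc" => no
  Position 8: "ca" => no
  Position 9: "ac" => no
  Position 10: "cb" => MATCH
Total occurrences: 2

2


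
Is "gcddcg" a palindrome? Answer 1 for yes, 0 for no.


Input: gcddcg
Reversed: gcddcg
  Compare pos 0 ('g') with pos 5 ('g'): match
  Compare pos 1 ('c') with pos 4 ('c'): match
  Compare pos 2 ('d') with pos 3 ('d'): match
Result: palindrome

1


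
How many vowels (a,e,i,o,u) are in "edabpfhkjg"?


Input: edabpfhkjg
Checking each character:
  'e' at position 0: vowel (running total: 1)
  'd' at position 1: consonant
  'a' at position 2: vowel (running total: 2)
  'b' at position 3: consonant
  'p' at position 4: consonant
  'f' at position 5: consonant
  'h' at position 6: consonant
  'k' at position 7: consonant
  'j' at position 8: consonant
  'g' at position 9: consonant
Total vowels: 2

2


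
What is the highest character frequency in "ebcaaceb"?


Input: ebcaaceb
Character counts:
  'a': 2
  'b': 2
  'c': 2
  'e': 2
Maximum frequency: 2

2


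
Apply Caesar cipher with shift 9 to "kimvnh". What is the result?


Caesar cipher: shift "kimvnh" by 9
  'k' (pos 10) + 9 = pos 19 = 't'
  'i' (pos 8) + 9 = pos 17 = 'r'
  'm' (pos 12) + 9 = pos 21 = 'v'
  'v' (pos 21) + 9 = pos 4 = 'e'
  'n' (pos 13) + 9 = pos 22 = 'w'
  'h' (pos 7) + 9 = pos 16 = 'q'
Result: trvewq

trvewq


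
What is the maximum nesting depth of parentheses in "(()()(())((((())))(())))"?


Input: "(()()(())((((())))(())))"
Tracking depth:
  Position 0 '(': depth becomes 1
  Position 1 '(': depth becomes 2
  Position 2 ')': depth becomes 1
  Position 3 '(': depth becomes 2
  Position 4 ')': depth becomes 1
  Position 5 '(': depth becomes 2
  Position 6 '(': depth becomes 3
  Position 7 ')': depth becomes 2
  Position 8 ')': depth becomes 1
  Position 9 '(': depth becomes 2
  Position 10 '(': depth becomes 3
  Position 11 '(': depth becomes 4
  Position 12 '(': depth becomes 5
  Position 13 '(': depth becomes 6
  Position 14 ')': depth becomes 5
  Position 15 ')': depth becomes 4
  Position 16 ')': depth becomes 3
  Position 17 ')': depth becomes 2
  Position 18 '(': depth becomes 3
  Position 19 '(': depth becomes 4
  Position 20 ')': depth becomes 3
  Position 21 ')': depth becomes 2
  Position 22 ')': depth becomes 1
  Position 23 ')': depth becomes 0
Maximum depth reached: 6

6


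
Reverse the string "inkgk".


Input: inkgk
Reading characters right to left:
  Position 4: 'k'
  Position 3: 'g'
  Position 2: 'k'
  Position 1: 'n'
  Position 0: 'i'
Reversed: kgkni

kgkni


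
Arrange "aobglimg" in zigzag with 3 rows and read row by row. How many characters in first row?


Zigzag "aobglimg" into 3 rows:
Placing characters:
  'a' => row 0
  'o' => row 1
  'b' => row 2
  'g' => row 1
  'l' => row 0
  'i' => row 1
  'm' => row 2
  'g' => row 1
Rows:
  Row 0: "al"
  Row 1: "ogig"
  Row 2: "bm"
First row length: 2

2


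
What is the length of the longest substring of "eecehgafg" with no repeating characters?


Input: "eecehgafg"
Sliding window (track last position of each char):
  Position 0 ('e'): window [0,0] length 1 -- new best
  Position 1 ('e'): repeat (last at 0), move window start to 1
  Position 1 ('e'): window [1,1] length 1
  Position 2 ('c'): window [1,2] length 2 -- new best
  Position 3 ('e'): repeat (last at 1), move window start to 2
  Position 3 ('e'): window [2,3] length 2
  Position 4 ('h'): window [2,4] length 3 -- new best
  Position 5 ('g'): window [2,5] length 4 -- new best
  Position 6 ('a'): window [2,6] length 5 -- new best
  Position 7 ('f'): window [2,7] length 6 -- new best
  Position 8 ('g'): repeat (last at 5), move window start to 6
  Position 8 ('g'): window [6,8] length 3
Longest substring with no repeats: "cehgaf" with length 6

6


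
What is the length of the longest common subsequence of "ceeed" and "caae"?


LCS of "ceeed" and "caae"
DP table:
           c    a    a    e
      0    0    0    0    0
  c   0    1    1    1    1
  e   0    1    1    1    2
  e   0    1    1    1    2
  e   0    1    1    1    2
  d   0    1    1    1    2
LCS length = dp[5][4] = 2

2


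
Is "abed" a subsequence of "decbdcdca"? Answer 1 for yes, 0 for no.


Check if "abed" is a subsequence of "decbdcdca"
Greedy scan:
  Position 0 ('d'): no match needed
  Position 1 ('e'): no match needed
  Position 2 ('c'): no match needed
  Position 3 ('b'): no match needed
  Position 4 ('d'): no match needed
  Position 5 ('c'): no match needed
  Position 6 ('d'): no match needed
  Position 7 ('c'): no match needed
  Position 8 ('a'): matches sub[0] = 'a'
Only matched 1/4 characters => not a subsequence

0


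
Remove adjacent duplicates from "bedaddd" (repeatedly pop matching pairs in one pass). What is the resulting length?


Input: bedaddd
Stack-based adjacent duplicate removal:
  Read 'b': push. Stack: b
  Read 'e': push. Stack: be
  Read 'd': push. Stack: bed
  Read 'a': push. Stack: beda
  Read 'd': push. Stack: bedad
  Read 'd': matches stack top 'd' => pop. Stack: beda
  Read 'd': push. Stack: bedad
Final stack: "bedad" (length 5)

5


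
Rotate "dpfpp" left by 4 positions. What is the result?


Input: "dpfpp", rotate left by 4
First 4 characters: "dpfp"
Remaining characters: "p"
Concatenate remaining + first: "p" + "dpfp" = "pdpfp"

pdpfp


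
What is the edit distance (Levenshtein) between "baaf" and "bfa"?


Computing edit distance: "baaf" -> "bfa"
DP table:
           b    f    a
      0    1    2    3
  b   1    0    1    2
  a   2    1    1    1
  a   3    2    2    1
  f   4    3    2    2
Edit distance = dp[4][3] = 2

2


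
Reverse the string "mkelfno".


Input: mkelfno
Reading characters right to left:
  Position 6: 'o'
  Position 5: 'n'
  Position 4: 'f'
  Position 3: 'l'
  Position 2: 'e'
  Position 1: 'k'
  Position 0: 'm'
Reversed: onflekm

onflekm


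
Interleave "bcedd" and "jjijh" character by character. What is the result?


Interleaving "bcedd" and "jjijh":
  Position 0: 'b' from first, 'j' from second => "bj"
  Position 1: 'c' from first, 'j' from second => "cj"
  Position 2: 'e' from first, 'i' from second => "ei"
  Position 3: 'd' from first, 'j' from second => "dj"
  Position 4: 'd' from first, 'h' from second => "dh"
Result: bjcjeidjdh

bjcjeidjdh


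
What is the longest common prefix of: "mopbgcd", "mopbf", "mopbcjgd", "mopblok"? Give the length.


Words: mopbgcd, mopbf, mopbcjgd, mopblok
  Position 0: all 'm' => match
  Position 1: all 'o' => match
  Position 2: all 'p' => match
  Position 3: all 'b' => match
  Position 4: ('g', 'f', 'c', 'l') => mismatch, stop
LCP = "mopb" (length 4)

4


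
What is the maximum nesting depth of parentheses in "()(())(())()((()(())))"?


Input: "()(())(())()((()(())))"
Tracking depth:
  Position 0 '(': depth becomes 1
  Position 1 ')': depth becomes 0
  Position 2 '(': depth becomes 1
  Position 3 '(': depth becomes 2
  Position 4 ')': depth becomes 1
  Position 5 ')': depth becomes 0
  Position 6 '(': depth becomes 1
  Position 7 '(': depth becomes 2
  Position 8 ')': depth becomes 1
  Position 9 ')': depth becomes 0
  Position 10 '(': depth becomes 1
  Position 11 ')': depth becomes 0
  Position 12 '(': depth becomes 1
  Position 13 '(': depth becomes 2
  Position 14 '(': depth becomes 3
  Position 15 ')': depth becomes 2
  Position 16 '(': depth becomes 3
  Position 17 '(': depth becomes 4
  Position 18 ')': depth becomes 3
  Position 19 ')': depth becomes 2
  Position 20 ')': depth becomes 1
  Position 21 ')': depth becomes 0
Maximum depth reached: 4

4


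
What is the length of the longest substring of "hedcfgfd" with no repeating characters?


Input: "hedcfgfd"
Sliding window (track last position of each char):
  Position 0 ('h'): window [0,0] length 1 -- new best
  Position 1 ('e'): window [0,1] length 2 -- new best
  Position 2 ('d'): window [0,2] length 3 -- new best
  Position 3 ('c'): window [0,3] length 4 -- new best
  Position 4 ('f'): window [0,4] length 5 -- new best
  Position 5 ('g'): window [0,5] length 6 -- new best
  Position 6 ('f'): repeat (last at 4), move window start to 5
  Position 6 ('f'): window [5,6] length 2
  Position 7 ('d'): window [5,7] length 3
Longest substring with no repeats: "hedcfg" with length 6

6


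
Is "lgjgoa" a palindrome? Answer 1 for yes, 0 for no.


Input: lgjgoa
Reversed: aogjgl
  Compare pos 0 ('l') with pos 5 ('a'): MISMATCH
  Compare pos 1 ('g') with pos 4 ('o'): MISMATCH
  Compare pos 2 ('j') with pos 3 ('g'): MISMATCH
Result: not a palindrome

0


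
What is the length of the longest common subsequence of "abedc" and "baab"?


LCS of "abedc" and "baab"
DP table:
           b    a    a    b
      0    0    0    0    0
  a   0    0    1    1    1
  b   0    1    1    1    2
  e   0    1    1    1    2
  d   0    1    1    1    2
  c   0    1    1    1    2
LCS length = dp[5][4] = 2

2


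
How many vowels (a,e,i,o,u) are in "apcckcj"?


Input: apcckcj
Checking each character:
  'a' at position 0: vowel (running total: 1)
  'p' at position 1: consonant
  'c' at position 2: consonant
  'c' at position 3: consonant
  'k' at position 4: consonant
  'c' at position 5: consonant
  'j' at position 6: consonant
Total vowels: 1

1


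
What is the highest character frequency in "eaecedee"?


Input: eaecedee
Character counts:
  'a': 1
  'c': 1
  'd': 1
  'e': 5
Maximum frequency: 5

5


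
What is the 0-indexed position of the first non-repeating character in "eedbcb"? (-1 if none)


Input: eedbcb
Character frequencies:
  'b': 2
  'c': 1
  'd': 1
  'e': 2
Scanning left to right for freq == 1:
  Position 0 ('e'): freq=2, skip
  Position 1 ('e'): freq=2, skip
  Position 2 ('d'): unique! => answer = 2

2


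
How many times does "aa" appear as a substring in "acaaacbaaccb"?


Searching for "aa" in "acaaacbaaccb"
Scanning each position:
  Position 0: "ac" => no
  Position 1: "ca" => no
  Position 2: "aa" => MATCH
  Position 3: "aa" => MATCH
  Position 4: "ac" => no
  Position 5: "cb" => no
  Position 6: "ba" => no
  Position 7: "aa" => MATCH
  Position 8: "ac" => no
  Position 9: "cc" => no
  Position 10: "cb" => no
Total occurrences: 3

3


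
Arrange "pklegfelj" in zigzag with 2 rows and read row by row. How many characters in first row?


Zigzag "pklegfelj" into 2 rows:
Placing characters:
  'p' => row 0
  'k' => row 1
  'l' => row 0
  'e' => row 1
  'g' => row 0
  'f' => row 1
  'e' => row 0
  'l' => row 1
  'j' => row 0
Rows:
  Row 0: "plgej"
  Row 1: "kefl"
First row length: 5

5


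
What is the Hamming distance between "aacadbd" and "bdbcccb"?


Comparing "aacadbd" and "bdbcccb" position by position:
  Position 0: 'a' vs 'b' => differ
  Position 1: 'a' vs 'd' => differ
  Position 2: 'c' vs 'b' => differ
  Position 3: 'a' vs 'c' => differ
  Position 4: 'd' vs 'c' => differ
  Position 5: 'b' vs 'c' => differ
  Position 6: 'd' vs 'b' => differ
Total differences (Hamming distance): 7

7


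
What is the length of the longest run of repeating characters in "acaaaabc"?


Input: "acaaaabc"
Scanning for longest run:
  Position 1 ('c'): new char, reset run to 1
  Position 2 ('a'): new char, reset run to 1
  Position 3 ('a'): continues run of 'a', length=2
  Position 4 ('a'): continues run of 'a', length=3
  Position 5 ('a'): continues run of 'a', length=4
  Position 6 ('b'): new char, reset run to 1
  Position 7 ('c'): new char, reset run to 1
Longest run: 'a' with length 4

4


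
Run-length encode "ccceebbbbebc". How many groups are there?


Input: ccceebbbbebc
Scanning for consecutive runs:
  Group 1: 'c' x 3 (positions 0-2)
  Group 2: 'e' x 2 (positions 3-4)
  Group 3: 'b' x 4 (positions 5-8)
  Group 4: 'e' x 1 (positions 9-9)
  Group 5: 'b' x 1 (positions 10-10)
  Group 6: 'c' x 1 (positions 11-11)
Total groups: 6

6


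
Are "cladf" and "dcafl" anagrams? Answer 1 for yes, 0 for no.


Strings: "cladf", "dcafl"
Sorted first:  acdfl
Sorted second: acdfl
Sorted forms match => anagrams

1


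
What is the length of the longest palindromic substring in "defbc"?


Input: "defbc"
Checking substrings for palindromes:
  No multi-char palindromic substrings found
Longest palindromic substring: "d" with length 1

1


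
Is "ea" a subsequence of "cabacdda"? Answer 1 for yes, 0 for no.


Check if "ea" is a subsequence of "cabacdda"
Greedy scan:
  Position 0 ('c'): no match needed
  Position 1 ('a'): no match needed
  Position 2 ('b'): no match needed
  Position 3 ('a'): no match needed
  Position 4 ('c'): no match needed
  Position 5 ('d'): no match needed
  Position 6 ('d'): no match needed
  Position 7 ('a'): no match needed
Only matched 0/2 characters => not a subsequence

0


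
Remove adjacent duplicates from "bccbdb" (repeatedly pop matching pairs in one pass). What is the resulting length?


Input: bccbdb
Stack-based adjacent duplicate removal:
  Read 'b': push. Stack: b
  Read 'c': push. Stack: bc
  Read 'c': matches stack top 'c' => pop. Stack: b
  Read 'b': matches stack top 'b' => pop. Stack: (empty)
  Read 'd': push. Stack: d
  Read 'b': push. Stack: db
Final stack: "db" (length 2)

2


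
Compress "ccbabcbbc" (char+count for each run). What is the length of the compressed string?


Input: ccbabcbbc
Runs:
  'c' x 2 => "c2"
  'b' x 1 => "b1"
  'a' x 1 => "a1"
  'b' x 1 => "b1"
  'c' x 1 => "c1"
  'b' x 2 => "b2"
  'c' x 1 => "c1"
Compressed: "c2b1a1b1c1b2c1"
Compressed length: 14

14


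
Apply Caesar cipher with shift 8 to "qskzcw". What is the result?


Caesar cipher: shift "qskzcw" by 8
  'q' (pos 16) + 8 = pos 24 = 'y'
  's' (pos 18) + 8 = pos 0 = 'a'
  'k' (pos 10) + 8 = pos 18 = 's'
  'z' (pos 25) + 8 = pos 7 = 'h'
  'c' (pos 2) + 8 = pos 10 = 'k'
  'w' (pos 22) + 8 = pos 4 = 'e'
Result: yashke

yashke


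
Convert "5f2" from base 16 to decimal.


Input: "5f2" in base 16
Positional expansion:
  Digit '5' (value 5) x 16^2 = 1280
  Digit 'f' (value 15) x 16^1 = 240
  Digit '2' (value 2) x 16^0 = 2
Sum = 1522

1522


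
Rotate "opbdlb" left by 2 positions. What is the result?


Input: "opbdlb", rotate left by 2
First 2 characters: "op"
Remaining characters: "bdlb"
Concatenate remaining + first: "bdlb" + "op" = "bdlbop"

bdlbop


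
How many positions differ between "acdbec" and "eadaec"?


Comparing "acdbec" and "eadaec" position by position:
  Position 0: 'a' vs 'e' => DIFFER
  Position 1: 'c' vs 'a' => DIFFER
  Position 2: 'd' vs 'd' => same
  Position 3: 'b' vs 'a' => DIFFER
  Position 4: 'e' vs 'e' => same
  Position 5: 'c' vs 'c' => same
Positions that differ: 3

3


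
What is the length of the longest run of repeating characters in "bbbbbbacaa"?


Input: "bbbbbbacaa"
Scanning for longest run:
  Position 1 ('b'): continues run of 'b', length=2
  Position 2 ('b'): continues run of 'b', length=3
  Position 3 ('b'): continues run of 'b', length=4
  Position 4 ('b'): continues run of 'b', length=5
  Position 5 ('b'): continues run of 'b', length=6
  Position 6 ('a'): new char, reset run to 1
  Position 7 ('c'): new char, reset run to 1
  Position 8 ('a'): new char, reset run to 1
  Position 9 ('a'): continues run of 'a', length=2
Longest run: 'b' with length 6

6


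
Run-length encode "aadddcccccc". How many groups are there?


Input: aadddcccccc
Scanning for consecutive runs:
  Group 1: 'a' x 2 (positions 0-1)
  Group 2: 'd' x 3 (positions 2-4)
  Group 3: 'c' x 6 (positions 5-10)
Total groups: 3

3


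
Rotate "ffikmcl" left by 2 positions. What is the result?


Input: "ffikmcl", rotate left by 2
First 2 characters: "ff"
Remaining characters: "ikmcl"
Concatenate remaining + first: "ikmcl" + "ff" = "ikmclff"

ikmclff


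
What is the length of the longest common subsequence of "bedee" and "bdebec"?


LCS of "bedee" and "bdebec"
DP table:
           b    d    e    b    e    c
      0    0    0    0    0    0    0
  b   0    1    1    1    1    1    1
  e   0    1    1    2    2    2    2
  d   0    1    2    2    2    2    2
  e   0    1    2    3    3    3    3
  e   0    1    2    3    3    4    4
LCS length = dp[5][6] = 4

4


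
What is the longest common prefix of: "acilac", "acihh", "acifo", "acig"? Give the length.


Words: acilac, acihh, acifo, acig
  Position 0: all 'a' => match
  Position 1: all 'c' => match
  Position 2: all 'i' => match
  Position 3: ('l', 'h', 'f', 'g') => mismatch, stop
LCP = "aci" (length 3)

3


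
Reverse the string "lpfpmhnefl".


Input: lpfpmhnefl
Reading characters right to left:
  Position 9: 'l'
  Position 8: 'f'
  Position 7: 'e'
  Position 6: 'n'
  Position 5: 'h'
  Position 4: 'm'
  Position 3: 'p'
  Position 2: 'f'
  Position 1: 'p'
  Position 0: 'l'
Reversed: lfenhmpfpl

lfenhmpfpl


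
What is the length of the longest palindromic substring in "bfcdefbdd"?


Input: "bfcdefbdd"
Checking substrings for palindromes:
  [7:9] "dd" (len 2) => palindrome
Longest palindromic substring: "dd" with length 2

2


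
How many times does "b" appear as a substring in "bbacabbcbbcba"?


Searching for "b" in "bbacabbcbbcba"
Scanning each position:
  Position 0: "b" => MATCH
  Position 1: "b" => MATCH
  Position 2: "a" => no
  Position 3: "c" => no
  Position 4: "a" => no
  Position 5: "b" => MATCH
  Position 6: "b" => MATCH
  Position 7: "c" => no
  Position 8: "b" => MATCH
  Position 9: "b" => MATCH
  Position 10: "c" => no
  Position 11: "b" => MATCH
  Position 12: "a" => no
Total occurrences: 7

7


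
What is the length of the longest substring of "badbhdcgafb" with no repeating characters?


Input: "badbhdcgafb"
Sliding window (track last position of each char):
  Position 0 ('b'): window [0,0] length 1 -- new best
  Position 1 ('a'): window [0,1] length 2 -- new best
  Position 2 ('d'): window [0,2] length 3 -- new best
  Position 3 ('b'): repeat (last at 0), move window start to 1
  Position 3 ('b'): window [1,3] length 3
  Position 4 ('h'): window [1,4] length 4 -- new best
  Position 5 ('d'): repeat (last at 2), move window start to 3
  Position 5 ('d'): window [3,5] length 3
  Position 6 ('c'): window [3,6] length 4
  Position 7 ('g'): window [3,7] length 5 -- new best
  Position 8 ('a'): window [3,8] length 6 -- new best
  Position 9 ('f'): window [3,9] length 7 -- new best
  Position 10 ('b'): repeat (last at 3), move window start to 4
  Position 10 ('b'): window [4,10] length 7
Longest substring with no repeats: "bhdcgaf" with length 7

7


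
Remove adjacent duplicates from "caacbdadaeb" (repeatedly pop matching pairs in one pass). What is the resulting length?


Input: caacbdadaeb
Stack-based adjacent duplicate removal:
  Read 'c': push. Stack: c
  Read 'a': push. Stack: ca
  Read 'a': matches stack top 'a' => pop. Stack: c
  Read 'c': matches stack top 'c' => pop. Stack: (empty)
  Read 'b': push. Stack: b
  Read 'd': push. Stack: bd
  Read 'a': push. Stack: bda
  Read 'd': push. Stack: bdad
  Read 'a': push. Stack: bdada
  Read 'e': push. Stack: bdadae
  Read 'b': push. Stack: bdadaeb
Final stack: "bdadaeb" (length 7)

7


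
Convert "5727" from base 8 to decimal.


Input: "5727" in base 8
Positional expansion:
  Digit '5' (value 5) x 8^3 = 2560
  Digit '7' (value 7) x 8^2 = 448
  Digit '2' (value 2) x 8^1 = 16
  Digit '7' (value 7) x 8^0 = 7
Sum = 3031

3031


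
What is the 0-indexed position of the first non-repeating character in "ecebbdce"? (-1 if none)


Input: ecebbdce
Character frequencies:
  'b': 2
  'c': 2
  'd': 1
  'e': 3
Scanning left to right for freq == 1:
  Position 0 ('e'): freq=3, skip
  Position 1 ('c'): freq=2, skip
  Position 2 ('e'): freq=3, skip
  Position 3 ('b'): freq=2, skip
  Position 4 ('b'): freq=2, skip
  Position 5 ('d'): unique! => answer = 5

5


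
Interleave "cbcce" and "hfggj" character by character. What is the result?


Interleaving "cbcce" and "hfggj":
  Position 0: 'c' from first, 'h' from second => "ch"
  Position 1: 'b' from first, 'f' from second => "bf"
  Position 2: 'c' from first, 'g' from second => "cg"
  Position 3: 'c' from first, 'g' from second => "cg"
  Position 4: 'e' from first, 'j' from second => "ej"
Result: chbfcgcgej

chbfcgcgej


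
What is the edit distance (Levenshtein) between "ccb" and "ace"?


Computing edit distance: "ccb" -> "ace"
DP table:
           a    c    e
      0    1    2    3
  c   1    1    1    2
  c   2    2    1    2
  b   3    3    2    2
Edit distance = dp[3][3] = 2

2


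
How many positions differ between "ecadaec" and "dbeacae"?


Comparing "ecadaec" and "dbeacae" position by position:
  Position 0: 'e' vs 'd' => DIFFER
  Position 1: 'c' vs 'b' => DIFFER
  Position 2: 'a' vs 'e' => DIFFER
  Position 3: 'd' vs 'a' => DIFFER
  Position 4: 'a' vs 'c' => DIFFER
  Position 5: 'e' vs 'a' => DIFFER
  Position 6: 'c' vs 'e' => DIFFER
Positions that differ: 7

7


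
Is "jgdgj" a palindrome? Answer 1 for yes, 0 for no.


Input: jgdgj
Reversed: jgdgj
  Compare pos 0 ('j') with pos 4 ('j'): match
  Compare pos 1 ('g') with pos 3 ('g'): match
Result: palindrome

1


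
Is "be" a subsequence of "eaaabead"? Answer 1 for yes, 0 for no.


Check if "be" is a subsequence of "eaaabead"
Greedy scan:
  Position 0 ('e'): no match needed
  Position 1 ('a'): no match needed
  Position 2 ('a'): no match needed
  Position 3 ('a'): no match needed
  Position 4 ('b'): matches sub[0] = 'b'
  Position 5 ('e'): matches sub[1] = 'e'
  Position 6 ('a'): no match needed
  Position 7 ('d'): no match needed
All 2 characters matched => is a subsequence

1


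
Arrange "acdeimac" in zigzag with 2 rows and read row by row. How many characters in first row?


Zigzag "acdeimac" into 2 rows:
Placing characters:
  'a' => row 0
  'c' => row 1
  'd' => row 0
  'e' => row 1
  'i' => row 0
  'm' => row 1
  'a' => row 0
  'c' => row 1
Rows:
  Row 0: "adia"
  Row 1: "cemc"
First row length: 4

4


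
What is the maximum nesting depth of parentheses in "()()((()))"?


Input: "()()((()))"
Tracking depth:
  Position 0 '(': depth becomes 1
  Position 1 ')': depth becomes 0
  Position 2 '(': depth becomes 1
  Position 3 ')': depth becomes 0
  Position 4 '(': depth becomes 1
  Position 5 '(': depth becomes 2
  Position 6 '(': depth becomes 3
  Position 7 ')': depth becomes 2
  Position 8 ')': depth becomes 1
  Position 9 ')': depth becomes 0
Maximum depth reached: 3

3


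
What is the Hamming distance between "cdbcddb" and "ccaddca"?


Comparing "cdbcddb" and "ccaddca" position by position:
  Position 0: 'c' vs 'c' => same
  Position 1: 'd' vs 'c' => differ
  Position 2: 'b' vs 'a' => differ
  Position 3: 'c' vs 'd' => differ
  Position 4: 'd' vs 'd' => same
  Position 5: 'd' vs 'c' => differ
  Position 6: 'b' vs 'a' => differ
Total differences (Hamming distance): 5

5


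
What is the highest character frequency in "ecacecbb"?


Input: ecacecbb
Character counts:
  'a': 1
  'b': 2
  'c': 3
  'e': 2
Maximum frequency: 3

3


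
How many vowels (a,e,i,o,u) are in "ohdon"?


Input: ohdon
Checking each character:
  'o' at position 0: vowel (running total: 1)
  'h' at position 1: consonant
  'd' at position 2: consonant
  'o' at position 3: vowel (running total: 2)
  'n' at position 4: consonant
Total vowels: 2

2


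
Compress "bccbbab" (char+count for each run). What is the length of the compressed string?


Input: bccbbab
Runs:
  'b' x 1 => "b1"
  'c' x 2 => "c2"
  'b' x 2 => "b2"
  'a' x 1 => "a1"
  'b' x 1 => "b1"
Compressed: "b1c2b2a1b1"
Compressed length: 10

10


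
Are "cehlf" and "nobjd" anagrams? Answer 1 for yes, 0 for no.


Strings: "cehlf", "nobjd"
Sorted first:  cefhl
Sorted second: bdjno
Differ at position 0: 'c' vs 'b' => not anagrams

0


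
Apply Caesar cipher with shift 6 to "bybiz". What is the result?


Caesar cipher: shift "bybiz" by 6
  'b' (pos 1) + 6 = pos 7 = 'h'
  'y' (pos 24) + 6 = pos 4 = 'e'
  'b' (pos 1) + 6 = pos 7 = 'h'
  'i' (pos 8) + 6 = pos 14 = 'o'
  'z' (pos 25) + 6 = pos 5 = 'f'
Result: hehof

hehof


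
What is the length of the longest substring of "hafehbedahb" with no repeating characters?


Input: "hafehbedahb"
Sliding window (track last position of each char):
  Position 0 ('h'): window [0,0] length 1 -- new best
  Position 1 ('a'): window [0,1] length 2 -- new best
  Position 2 ('f'): window [0,2] length 3 -- new best
  Position 3 ('e'): window [0,3] length 4 -- new best
  Position 4 ('h'): repeat (last at 0), move window start to 1
  Position 4 ('h'): window [1,4] length 4
  Position 5 ('b'): window [1,5] length 5 -- new best
  Position 6 ('e'): repeat (last at 3), move window start to 4
  Position 6 ('e'): window [4,6] length 3
  Position 7 ('d'): window [4,7] length 4
  Position 8 ('a'): window [4,8] length 5
  Position 9 ('h'): repeat (last at 4), move window start to 5
  Position 9 ('h'): window [5,9] length 5
  Position 10 ('b'): repeat (last at 5), move window start to 6
  Position 10 ('b'): window [6,10] length 5
Longest substring with no repeats: "afehb" with length 5

5


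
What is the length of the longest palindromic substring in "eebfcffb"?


Input: "eebfcffb"
Checking substrings for palindromes:
  [3:6] "fcf" (len 3) => palindrome
  [0:2] "ee" (len 2) => palindrome
  [5:7] "ff" (len 2) => palindrome
Longest palindromic substring: "fcf" with length 3

3


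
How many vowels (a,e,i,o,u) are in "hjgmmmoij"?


Input: hjgmmmoij
Checking each character:
  'h' at position 0: consonant
  'j' at position 1: consonant
  'g' at position 2: consonant
  'm' at position 3: consonant
  'm' at position 4: consonant
  'm' at position 5: consonant
  'o' at position 6: vowel (running total: 1)
  'i' at position 7: vowel (running total: 2)
  'j' at position 8: consonant
Total vowels: 2

2


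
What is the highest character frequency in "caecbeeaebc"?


Input: caecbeeaebc
Character counts:
  'a': 2
  'b': 2
  'c': 3
  'e': 4
Maximum frequency: 4

4


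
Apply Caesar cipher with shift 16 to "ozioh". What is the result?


Caesar cipher: shift "ozioh" by 16
  'o' (pos 14) + 16 = pos 4 = 'e'
  'z' (pos 25) + 16 = pos 15 = 'p'
  'i' (pos 8) + 16 = pos 24 = 'y'
  'o' (pos 14) + 16 = pos 4 = 'e'
  'h' (pos 7) + 16 = pos 23 = 'x'
Result: epyex

epyex


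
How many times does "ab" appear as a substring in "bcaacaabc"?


Searching for "ab" in "bcaacaabc"
Scanning each position:
  Position 0: "bc" => no
  Position 1: "ca" => no
  Position 2: "aa" => no
  Position 3: "ac" => no
  Position 4: "ca" => no
  Position 5: "aa" => no
  Position 6: "ab" => MATCH
  Position 7: "bc" => no
Total occurrences: 1

1


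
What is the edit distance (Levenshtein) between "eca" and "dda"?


Computing edit distance: "eca" -> "dda"
DP table:
           d    d    a
      0    1    2    3
  e   1    1    2    3
  c   2    2    2    3
  a   3    3    3    2
Edit distance = dp[3][3] = 2

2


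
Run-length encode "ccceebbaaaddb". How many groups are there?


Input: ccceebbaaaddb
Scanning for consecutive runs:
  Group 1: 'c' x 3 (positions 0-2)
  Group 2: 'e' x 2 (positions 3-4)
  Group 3: 'b' x 2 (positions 5-6)
  Group 4: 'a' x 3 (positions 7-9)
  Group 5: 'd' x 2 (positions 10-11)
  Group 6: 'b' x 1 (positions 12-12)
Total groups: 6

6


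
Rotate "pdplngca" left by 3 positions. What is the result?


Input: "pdplngca", rotate left by 3
First 3 characters: "pdp"
Remaining characters: "lngca"
Concatenate remaining + first: "lngca" + "pdp" = "lngcapdp"

lngcapdp


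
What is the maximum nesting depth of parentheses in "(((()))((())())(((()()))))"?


Input: "(((()))((())())(((()()))))"
Tracking depth:
  Position 0 '(': depth becomes 1
  Position 1 '(': depth becomes 2
  Position 2 '(': depth becomes 3
  Position 3 '(': depth becomes 4
  Position 4 ')': depth becomes 3
  Position 5 ')': depth becomes 2
  Position 6 ')': depth becomes 1
  Position 7 '(': depth becomes 2
  Position 8 '(': depth becomes 3
  Position 9 '(': depth becomes 4
  Position 10 ')': depth becomes 3
  Position 11 ')': depth becomes 2
  Position 12 '(': depth becomes 3
  Position 13 ')': depth becomes 2
  Position 14 ')': depth becomes 1
  Position 15 '(': depth becomes 2
  Position 16 '(': depth becomes 3
  Position 17 '(': depth becomes 4
  Position 18 '(': depth becomes 5
  Position 19 ')': depth becomes 4
  Position 20 '(': depth becomes 5
  Position 21 ')': depth becomes 4
  Position 22 ')': depth becomes 3
  Position 23 ')': depth becomes 2
  Position 24 ')': depth becomes 1
  Position 25 ')': depth becomes 0
Maximum depth reached: 5

5


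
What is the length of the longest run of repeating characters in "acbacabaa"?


Input: "acbacabaa"
Scanning for longest run:
  Position 1 ('c'): new char, reset run to 1
  Position 2 ('b'): new char, reset run to 1
  Position 3 ('a'): new char, reset run to 1
  Position 4 ('c'): new char, reset run to 1
  Position 5 ('a'): new char, reset run to 1
  Position 6 ('b'): new char, reset run to 1
  Position 7 ('a'): new char, reset run to 1
  Position 8 ('a'): continues run of 'a', length=2
Longest run: 'a' with length 2

2


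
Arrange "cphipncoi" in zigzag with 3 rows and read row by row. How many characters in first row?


Zigzag "cphipncoi" into 3 rows:
Placing characters:
  'c' => row 0
  'p' => row 1
  'h' => row 2
  'i' => row 1
  'p' => row 0
  'n' => row 1
  'c' => row 2
  'o' => row 1
  'i' => row 0
Rows:
  Row 0: "cpi"
  Row 1: "pino"
  Row 2: "hc"
First row length: 3

3


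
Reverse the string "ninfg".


Input: ninfg
Reading characters right to left:
  Position 4: 'g'
  Position 3: 'f'
  Position 2: 'n'
  Position 1: 'i'
  Position 0: 'n'
Reversed: gfnin

gfnin


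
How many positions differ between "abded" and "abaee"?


Comparing "abded" and "abaee" position by position:
  Position 0: 'a' vs 'a' => same
  Position 1: 'b' vs 'b' => same
  Position 2: 'd' vs 'a' => DIFFER
  Position 3: 'e' vs 'e' => same
  Position 4: 'd' vs 'e' => DIFFER
Positions that differ: 2

2
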